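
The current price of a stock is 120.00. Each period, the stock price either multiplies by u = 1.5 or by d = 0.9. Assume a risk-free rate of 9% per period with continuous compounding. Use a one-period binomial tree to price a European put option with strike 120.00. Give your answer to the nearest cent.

7.42

Risk-neutral probability p = (e^0.09 − 0.9)/(1.5 − 0.9) = 0.1942/0.6000 = 0.3236
Terminal stock prices: S_u = 180, S_d = 108
Terminal payoffs (K − S): max(-60, 0) = 0, max(12, 0) = 12
Node 0 (S = 120): V_0 = e^(−0.09)·[0.3236·0.0000 + 0.6764·12.0000] = 7.4179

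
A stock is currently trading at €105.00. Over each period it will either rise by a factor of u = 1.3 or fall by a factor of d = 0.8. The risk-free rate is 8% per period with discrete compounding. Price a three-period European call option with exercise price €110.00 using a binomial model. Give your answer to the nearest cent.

Risk-neutral probability p = (1 + 0.08 − 0.8)/(1.3 − 0.8) = 0.2800/0.5000 = 0.5600
Terminal stock prices: S_uuu = 230.7, S_uud = 142, S_udd = 87.36, S_ddd = 53.76
Terminal payoffs (S − K): max(120.7, 0) = 120.7, max(31.96, 0) = 31.96, max(-22.64, 0) = 0, max(-56.24, 0) = 0
Node uu (S = 177.5): V_uu = 1/1.08·[0.5600·120.6850 + 0.4400·31.9600] = 75.5981
Node ud (S = 109.2): V_ud = 1/1.08·[0.5600·31.9600 + 0.4400·0.0000] = 16.5719
Node dd (S = 67.2): V_dd = 1/1.08·[0.5600·0.0000 + 0.4400·0.0000] = 0.0000
Node u (S = 136.5): V_u = 1/1.08·[0.5600·75.5981 + 0.4400·16.5719] = 45.9505
Node d (S = 84): V_d = 1/1.08·[0.5600·16.5719 + 0.4400·0.0000] = 8.5928
Node 0 (S = 105): V_0 = 1/1.08·[0.5600·45.9505 + 0.4400·8.5928] = 27.3270

€27.33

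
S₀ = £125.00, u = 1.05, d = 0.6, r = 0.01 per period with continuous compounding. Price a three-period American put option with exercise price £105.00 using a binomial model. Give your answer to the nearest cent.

Risk-neutral probability p = (e^0.01 − 0.6)/(1.05 − 0.6) = 0.4101/0.4500 = 0.9112
Terminal stock prices: S_uuu = 144.7, S_uud = 82.69, S_udd = 47.25, S_ddd = 27
Terminal payoffs (K − S): max(-39.7, 0) = 0, max(22.31, 0) = 22.31, max(57.75, 0) = 57.75, max(78, 0) = 78
Node uu (S = 137.8): continuation = e^(−0.01)·[0.9112·0.0000 + 0.0888·22.3125] = 1.9611; exercise value = 0.0000 ≤ continuation, so V_uu = 1.9611
Node ud (S = 78.75): continuation = e^(−0.01)·[0.9112·22.3125 + 0.0888·57.7500] = 25.2052; exercise value = 26.2500 > continuation, so V_ud = 26.2500 (exercise)
Node dd (S = 45): continuation = e^(−0.01)·[0.9112·57.7500 + 0.0888·78.0000] = 58.9552; exercise value = 60.0000 > continuation, so V_dd = 60.0000 (exercise)
Node u (S = 131.2): continuation = e^(−0.01)·[0.9112·1.9611 + 0.0888·26.2500] = 4.0765; exercise value = 0.0000 ≤ continuation, so V_u = 4.0765
Node d (S = 75): continuation = e^(−0.01)·[0.9112·26.2500 + 0.0888·60.0000] = 28.9552; exercise value = 30.0000 > continuation, so V_d = 30.0000 (exercise)
Node 0 (S = 125): continuation = e^(−0.01)·[0.9112·4.0765 + 0.0888·30.0000] = 6.3144; exercise value = 0.0000 ≤ continuation, so V_0 = 6.3144

£6.31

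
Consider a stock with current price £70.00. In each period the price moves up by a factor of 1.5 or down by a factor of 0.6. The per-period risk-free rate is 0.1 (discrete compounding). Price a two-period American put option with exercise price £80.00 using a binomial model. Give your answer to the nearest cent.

Risk-neutral probability p = (1 + 0.1 − 0.6)/(1.5 − 0.6) = 0.5000/0.9000 = 0.5556
Terminal stock prices: S_uu = 157.5, S_ud = 63, S_dd = 25.2
Terminal payoffs (K − S): max(-77.5, 0) = 0, max(17, 0) = 17, max(54.8, 0) = 54.8
Node u (S = 105): continuation = 1/1.1·[0.5556·0.0000 + 0.4444·17.0000] = 6.8687; exercise value = 0.0000 ≤ continuation, so V_u = 6.8687
Node d (S = 42): continuation = 1/1.1·[0.5556·17.0000 + 0.4444·54.8000] = 30.7273; exercise value = 38.0000 > continuation, so V_d = 38.0000 (exercise)
Node 0 (S = 70): continuation = 1/1.1·[0.5556·6.8687 + 0.4444·38.0000] = 18.8226; exercise value = 10.0000 ≤ continuation, so V_0 = 18.8226

£18.82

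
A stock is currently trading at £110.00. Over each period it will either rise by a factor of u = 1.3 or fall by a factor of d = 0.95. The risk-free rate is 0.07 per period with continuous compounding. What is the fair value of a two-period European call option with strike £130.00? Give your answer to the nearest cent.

Risk-neutral probability p = (e^0.07 − 0.95)/(1.3 − 0.95) = 0.1225/0.3500 = 0.3500
Terminal stock prices: S_uu = 185.9, S_ud = 135.8, S_dd = 99.27
Terminal payoffs (S − K): max(55.9, 0) = 55.9, max(5.85, 0) = 5.85, max(-30.73, 0) = 0
Node u (S = 143): V_u = e^(−0.07)·[0.3500·55.9000 + 0.6500·5.8500] = 21.7888
Node d (S = 104.5): V_d = e^(−0.07)·[0.3500·5.8500 + 0.6500·0.0000] = 1.9092
Node 0 (S = 110): V_0 = e^(−0.07)·[0.3500·21.7888 + 0.6500·1.9092] = 8.2680

£8.27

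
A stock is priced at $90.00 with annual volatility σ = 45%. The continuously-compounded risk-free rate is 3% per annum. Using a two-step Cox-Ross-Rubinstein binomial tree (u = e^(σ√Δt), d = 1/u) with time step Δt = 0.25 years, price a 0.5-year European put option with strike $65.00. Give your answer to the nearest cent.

CRR parameters: u = e^(σ√Δt) = e^(0.45·√0.25) = 1.2523, d = 1/u = 0.7985
Per-period rate: rΔt = 0.03·0.25 = 0.0075, so R = e^0.0075 = 1.0075
Risk-neutral probability p = (e^0.0075 − 0.7985)/(1.2523 − 0.7985) = 0.2090/0.4538 = 0.4606
Terminal stock prices: S_uu = 141.1, S_ud = 90, S_dd = 57.39
Terminal payoffs (K − S): max(-76.15, 0) = 0, max(-25, 0) = 0, max(7.613, 0) = 7.613
Node u (S = 112.7): V_u = e^(−0.0075)·[0.4606·0.0000 + 0.5394·0.0000] = 0.0000
Node d (S = 71.87): V_d = e^(−0.0075)·[0.4606·0.0000 + 0.5394·7.6135] = 4.0762
Node 0 (S = 90): V_0 = e^(−0.0075)·[0.4606·0.0000 + 0.5394·4.0762] = 2.1824

$2.18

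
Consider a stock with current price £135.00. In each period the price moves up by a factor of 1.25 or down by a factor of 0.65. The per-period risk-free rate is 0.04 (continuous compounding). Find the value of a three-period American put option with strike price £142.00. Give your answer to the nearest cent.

£25.59

Risk-neutral probability p = (e^0.04 − 0.65)/(1.25 − 0.65) = 0.3908/0.6000 = 0.6514
Terminal stock prices: S_uuu = 263.7, S_uud = 137.1, S_udd = 71.3, S_ddd = 37.07
Terminal payoffs (K − S): max(-121.7, 0) = 0, max(4.891, 0) = 4.891, max(70.7, 0) = 70.7, max(104.9, 0) = 104.9
Node uu (S = 210.9): continuation = e^(−0.04)·[0.6514·0.0000 + 0.3486·4.8906] = 1.6383; exercise value = 0.0000 ≤ continuation, so V_uu = 1.6383
Node ud (S = 109.7): continuation = e^(−0.04)·[0.6514·4.8906 + 0.3486·70.7031] = 26.7446; exercise value = 32.3125 > continuation, so V_ud = 32.3125 (exercise)
Node dd (S = 57.04): continuation = e^(−0.04)·[0.6514·70.7031 + 0.3486·104.9256] = 79.3946; exercise value = 84.9625 > continuation, so V_dd = 84.9625 (exercise)
Node u (S = 168.8): continuation = e^(−0.04)·[0.6514·1.6383 + 0.3486·32.3125] = 11.8492; exercise value = 0.0000 ≤ continuation, so V_u = 11.8492
Node d (S = 87.75): continuation = e^(−0.04)·[0.6514·32.3125 + 0.3486·84.9625] = 48.6821; exercise value = 54.2500 > continuation, so V_d = 54.2500 (exercise)
Node 0 (S = 135): continuation = e^(−0.04)·[0.6514·11.8492 + 0.3486·54.2500] = 25.5879; exercise value = 7.0000 ≤ continuation, so V_0 = 25.5879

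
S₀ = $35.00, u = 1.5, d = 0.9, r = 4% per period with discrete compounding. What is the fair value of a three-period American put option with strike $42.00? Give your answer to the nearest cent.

Risk-neutral probability p = (1 + 0.04 − 0.9)/(1.5 − 0.9) = 0.1400/0.6000 = 0.2333
Terminal stock prices: S_uuu = 118.1, S_uud = 70.88, S_udd = 42.53, S_ddd = 25.52
Terminal payoffs (K − S): max(-76.12, 0) = 0, max(-28.88, 0) = 0, max(-0.525, 0) = 0, max(16.48, 0) = 16.48
Node uu (S = 78.75): continuation = 1/1.04·[0.2333·0.0000 + 0.7667·0.0000] = 0.0000; exercise value = 0.0000 ≤ continuation, so V_uu = 0.0000
Node ud (S = 47.25): continuation = 1/1.04·[0.2333·0.0000 + 0.7667·0.0000] = 0.0000; exercise value = 0.0000 ≤ continuation, so V_ud = 0.0000
Node dd (S = 28.35): continuation = 1/1.04·[0.2333·0.0000 + 0.7667·16.4850] = 12.1524; exercise value = 13.6500 > continuation, so V_dd = 13.6500 (exercise)
Node u (S = 52.5): continuation = 1/1.04·[0.2333·0.0000 + 0.7667·0.0000] = 0.0000; exercise value = 0.0000 ≤ continuation, so V_u = 0.0000
Node d (S = 31.5): continuation = 1/1.04·[0.2333·0.0000 + 0.7667·13.6500] = 10.0625; exercise value = 10.5000 > continuation, so V_d = 10.5000 (exercise)
Node 0 (S = 35): continuation = 1/1.04·[0.2333·0.0000 + 0.7667·10.5000] = 7.7404; exercise value = 7.0000 ≤ continuation, so V_0 = 7.7404

$7.74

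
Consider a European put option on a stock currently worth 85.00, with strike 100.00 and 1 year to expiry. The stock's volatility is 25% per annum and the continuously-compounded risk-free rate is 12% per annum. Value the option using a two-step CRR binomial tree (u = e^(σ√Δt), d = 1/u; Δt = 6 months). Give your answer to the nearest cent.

CRR parameters: u = e^(σ√Δt) = e^(0.25·√0.5) = 1.1934, d = 1/u = 0.8380
Per-period rate: rΔt = 0.12·0.5 = 0.06, so R = e^0.06 = 1.0618
Risk-neutral probability p = (e^0.06 − 0.8380)/(1.1934 − 0.8380) = 0.2239/0.3554 = 0.6299
Terminal stock prices: S_uu = 121.1, S_ud = 85, S_dd = 59.69
Terminal payoffs (K − S): max(-21.05, 0) = 0, max(15, 0) = 15, max(40.31, 0) = 40.31
Node u (S = 101.4): V_u = e^(−0.06)·[0.6299·0.0000 + 0.3701·15.0000] = 5.2280
Node d (S = 71.23): V_d = e^(−0.06)·[0.6299·15.0000 + 0.3701·40.3140] = 22.9493
Node 0 (S = 85): V_0 = e^(−0.06)·[0.6299·5.2280 + 0.3701·22.9493] = 11.1000

11.10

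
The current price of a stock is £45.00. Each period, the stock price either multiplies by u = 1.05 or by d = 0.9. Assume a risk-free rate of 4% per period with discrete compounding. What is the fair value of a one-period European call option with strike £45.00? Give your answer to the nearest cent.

£2.02

Risk-neutral probability p = (1 + 0.04 − 0.9)/(1.05 − 0.9) = 0.1400/0.1500 = 0.9333
Terminal stock prices: S_u = 47.25, S_d = 40.5
Terminal payoffs (S − K): max(2.25, 0) = 2.25, max(-4.5, 0) = 0
Node 0 (S = 45): V_0 = 1/1.04·[0.9333·2.2500 + 0.0667·0.0000] = 2.0192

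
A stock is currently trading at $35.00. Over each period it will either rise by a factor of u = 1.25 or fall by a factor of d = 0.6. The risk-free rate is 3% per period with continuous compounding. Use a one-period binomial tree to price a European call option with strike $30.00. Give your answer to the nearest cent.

$8.84

Risk-neutral probability p = (e^0.03 − 0.6)/(1.25 − 0.6) = 0.4305/0.6500 = 0.6622
Terminal stock prices: S_u = 43.75, S_d = 21
Terminal payoffs (S − K): max(13.75, 0) = 13.75, max(-9, 0) = 0
Node 0 (S = 35): V_0 = e^(−0.03)·[0.6622·13.7500 + 0.3378·0.0000] = 8.8367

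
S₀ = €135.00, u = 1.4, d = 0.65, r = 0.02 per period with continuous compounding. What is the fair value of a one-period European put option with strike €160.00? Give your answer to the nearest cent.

Risk-neutral probability p = (e^0.02 − 0.65)/(1.4 − 0.65) = 0.3702/0.7500 = 0.4936
Terminal stock prices: S_u = 189, S_d = 87.75
Terminal payoffs (K − S): max(-29, 0) = 0, max(72.25, 0) = 72.25
Node 0 (S = 135): V_0 = e^(−0.02)·[0.4936·0.0000 + 0.5064·72.2500] = 35.8628

€35.86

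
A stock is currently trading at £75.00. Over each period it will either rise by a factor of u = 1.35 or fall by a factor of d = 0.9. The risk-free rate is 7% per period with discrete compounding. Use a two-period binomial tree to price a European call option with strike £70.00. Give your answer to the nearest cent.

Risk-neutral probability p = (1 + 0.07 − 0.9)/(1.35 − 0.9) = 0.1700/0.4500 = 0.3778
Terminal stock prices: S_uu = 136.7, S_ud = 91.12, S_dd = 60.75
Terminal payoffs (S − K): max(66.69, 0) = 66.69, max(21.12, 0) = 21.12, max(-9.25, 0) = 0
Node u (S = 101.2): V_u = 1/1.07·[0.3778·66.6875 + 0.6222·21.1250] = 35.8294
Node d (S = 67.5): V_d = 1/1.07·[0.3778·21.1250 + 0.6222·0.0000] = 7.4585
Node 0 (S = 75): V_0 = 1/1.07·[0.3778·35.8294 + 0.6222·7.4585] = 16.9873

£16.99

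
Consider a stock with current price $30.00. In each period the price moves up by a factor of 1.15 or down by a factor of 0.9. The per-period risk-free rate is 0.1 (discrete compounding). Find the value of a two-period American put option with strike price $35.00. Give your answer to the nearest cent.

Risk-neutral probability p = (1 + 0.1 − 0.9)/(1.15 − 0.9) = 0.2000/0.2500 = 0.8000
Terminal stock prices: S_uu = 39.67, S_ud = 31.05, S_dd = 24.3
Terminal payoffs (K − S): max(-4.675, 0) = 0, max(3.95, 0) = 3.95, max(10.7, 0) = 10.7
Node u (S = 34.5): continuation = 1/1.1·[0.8000·0.0000 + 0.2000·3.9500] = 0.7182; exercise value = 0.5000 ≤ continuation, so V_u = 0.7182
Node d (S = 27): continuation = 1/1.1·[0.8000·3.9500 + 0.2000·10.7000] = 4.8182; exercise value = 8.0000 > continuation, so V_d = 8.0000 (exercise)
Node 0 (S = 30): continuation = 1/1.1·[0.8000·0.7182 + 0.2000·8.0000] = 1.9769; exercise value = 5.0000 > continuation, so V_0 = 5.0000 (exercise)

$5.00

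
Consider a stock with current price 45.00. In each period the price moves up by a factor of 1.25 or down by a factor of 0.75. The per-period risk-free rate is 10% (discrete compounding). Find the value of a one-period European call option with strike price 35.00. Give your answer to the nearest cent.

13.52

Risk-neutral probability p = (1 + 0.1 − 0.75)/(1.25 − 0.75) = 0.3500/0.5000 = 0.7000
Terminal stock prices: S_u = 56.25, S_d = 33.75
Terminal payoffs (S − K): max(21.25, 0) = 21.25, max(-1.25, 0) = 0
Node 0 (S = 45): V_0 = 1/1.1·[0.7000·21.2500 + 0.3000·0.0000] = 13.5227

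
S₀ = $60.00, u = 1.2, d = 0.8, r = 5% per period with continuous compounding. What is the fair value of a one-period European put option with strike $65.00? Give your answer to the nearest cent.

$6.01

Risk-neutral probability p = (e^0.05 − 0.8)/(1.2 − 0.8) = 0.2513/0.4000 = 0.6282
Terminal stock prices: S_u = 72, S_d = 48
Terminal payoffs (K − S): max(-7, 0) = 0, max(17, 0) = 17
Node 0 (S = 60): V_0 = e^(−0.05)·[0.6282·0.0000 + 0.3718·17.0000] = 6.0127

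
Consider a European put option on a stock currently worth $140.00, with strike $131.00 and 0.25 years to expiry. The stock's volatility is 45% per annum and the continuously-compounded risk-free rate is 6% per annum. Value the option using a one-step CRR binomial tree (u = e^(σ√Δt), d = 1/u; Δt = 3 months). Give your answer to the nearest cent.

$9.89

CRR parameters: u = e^(σ√Δt) = e^(0.45·√0.25) = 1.2523, d = 1/u = 0.7985
Per-period rate: rΔt = 0.06·0.25 = 0.015, so R = e^0.015 = 1.0151
Risk-neutral probability p = (e^0.015 − 0.7985)/(1.2523 − 0.7985) = 0.2166/0.4538 = 0.4773
Terminal stock prices: S_u = 175.3, S_d = 111.8
Terminal payoffs (K − S): max(-44.33, 0) = 0, max(19.21, 0) = 19.21
Node 0 (S = 140): V_0 = e^(−0.015)·[0.4773·0.0000 + 0.5227·19.2077] = 9.8906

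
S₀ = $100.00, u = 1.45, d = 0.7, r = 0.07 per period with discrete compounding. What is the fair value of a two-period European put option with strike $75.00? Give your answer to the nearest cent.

$5.83

Risk-neutral probability p = (1 + 0.07 − 0.7)/(1.45 − 0.7) = 0.3700/0.7500 = 0.4933
Terminal stock prices: S_uu = 210.2, S_ud = 101.5, S_dd = 49
Terminal payoffs (K − S): max(-135.2, 0) = 0, max(-26.5, 0) = 0, max(26, 0) = 26
Node u (S = 145): V_u = 1/1.07·[0.4933·0.0000 + 0.5067·0.0000] = 0.0000
Node d (S = 70): V_d = 1/1.07·[0.4933·0.0000 + 0.5067·26.0000] = 12.3115
Node 0 (S = 100): V_0 = 1/1.07·[0.4933·0.0000 + 0.5067·12.3115] = 5.8298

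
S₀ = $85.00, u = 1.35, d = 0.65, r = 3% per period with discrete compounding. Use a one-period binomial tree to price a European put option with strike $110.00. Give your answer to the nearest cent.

Risk-neutral probability p = (1 + 0.03 − 0.65)/(1.35 − 0.65) = 0.3800/0.7000 = 0.5429
Terminal stock prices: S_u = 114.8, S_d = 55.25
Terminal payoffs (K − S): max(-4.75, 0) = 0, max(54.75, 0) = 54.75
Node 0 (S = 85): V_0 = 1/1.03·[0.5429·0.0000 + 0.4571·54.7500] = 24.2996

$24.30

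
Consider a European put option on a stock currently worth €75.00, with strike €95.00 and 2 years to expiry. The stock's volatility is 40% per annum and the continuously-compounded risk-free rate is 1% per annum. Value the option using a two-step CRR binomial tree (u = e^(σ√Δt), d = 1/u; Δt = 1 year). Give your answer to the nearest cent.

CRR parameters: u = e^(σ√Δt) = e^(0.4·√1) = 1.4918, d = 1/u = 0.6703
Per-period rate: rΔt = 0.01·1 = 0.01, so R = e^0.01 = 1.0101
Risk-neutral probability p = (e^0.01 − 0.6703)/(1.4918 − 0.6703) = 0.3397/0.8215 = 0.4135
Terminal stock prices: S_uu = 166.9, S_ud = 75, S_dd = 33.7
Terminal payoffs (K − S): max(-71.92, 0) = 0, max(20, 0) = 20, max(61.3, 0) = 61.3
Node u (S = 111.9): V_u = e^(−0.01)·[0.4135·0.0000 + 0.5865·20.0000] = 11.6124
Node d (S = 50.27): V_d = e^(−0.01)·[0.4135·20.0000 + 0.5865·61.3003] = 43.7807
Node 0 (S = 75): V_0 = e^(−0.01)·[0.4135·11.6124 + 0.5865·43.7807] = 30.1744

€30.17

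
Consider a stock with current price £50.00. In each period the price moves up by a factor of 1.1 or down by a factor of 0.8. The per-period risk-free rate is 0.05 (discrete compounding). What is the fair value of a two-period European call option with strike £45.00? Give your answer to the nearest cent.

£9.76

Risk-neutral probability p = (1 + 0.05 − 0.8)/(1.1 − 0.8) = 0.2500/0.3000 = 0.8333
Terminal stock prices: S_uu = 60.5, S_ud = 44, S_dd = 32
Terminal payoffs (S − K): max(15.5, 0) = 15.5, max(-1, 0) = 0, max(-13, 0) = 0
Node u (S = 55): V_u = 1/1.05·[0.8333·15.5000 + 0.1667·0.0000] = 12.3016
Node d (S = 40): V_d = 1/1.05·[0.8333·0.0000 + 0.1667·0.0000] = 0.0000
Node 0 (S = 50): V_0 = 1/1.05·[0.8333·12.3016 + 0.1667·0.0000] = 9.7632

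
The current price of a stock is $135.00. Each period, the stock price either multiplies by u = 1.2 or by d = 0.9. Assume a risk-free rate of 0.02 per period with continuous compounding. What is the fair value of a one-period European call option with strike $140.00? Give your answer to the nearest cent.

$8.64

Risk-neutral probability p = (e^0.02 − 0.9)/(1.2 − 0.9) = 0.1202/0.3000 = 0.4007
Terminal stock prices: S_u = 162, S_d = 121.5
Terminal payoffs (S − K): max(22, 0) = 22, max(-18.5, 0) = 0
Node 0 (S = 135): V_0 = e^(−0.02)·[0.4007·22.0000 + 0.5993·0.0000] = 8.6402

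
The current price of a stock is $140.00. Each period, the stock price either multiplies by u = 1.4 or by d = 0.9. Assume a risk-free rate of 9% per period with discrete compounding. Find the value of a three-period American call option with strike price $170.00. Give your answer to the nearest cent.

Risk-neutral probability p = (1 + 0.09 − 0.9)/(1.4 − 0.9) = 0.1900/0.5000 = 0.3800
Terminal stock prices: S_uuu = 384.2, S_uud = 247, S_udd = 158.8, S_ddd = 102.1
Terminal payoffs (S − K): max(214.2, 0) = 214.2, max(76.96, 0) = 76.96, max(-11.24, 0) = 0, max(-67.94, 0) = 0
Node uu (S = 274.4): continuation = 1/1.09·[0.3800·214.1600 + 0.6200·76.9600] = 118.4367; exercise value = 104.4000 ≤ continuation, so V_uu = 118.4367
Node ud (S = 176.4): continuation = 1/1.09·[0.3800·76.9600 + 0.6200·0.0000] = 26.8301; exercise value = 6.4000 ≤ continuation, so V_ud = 26.8301
Node dd (S = 113.4): continuation = 1/1.09·[0.3800·0.0000 + 0.6200·0.0000] = 0.0000; exercise value = 0.0000 ≤ continuation, so V_dd = 0.0000
Node u (S = 196): continuation = 1/1.09·[0.3800·118.4367 + 0.6200·26.8301] = 56.5510; exercise value = 26.0000 ≤ continuation, so V_u = 56.5510
Node d (S = 126): continuation = 1/1.09·[0.3800·26.8301 + 0.6200·0.0000] = 9.3536; exercise value = 0.0000 ≤ continuation, so V_d = 9.3536
Node 0 (S = 140): continuation = 1/1.09·[0.3800·56.5510 + 0.6200·9.3536] = 25.0354; exercise value = 0.0000 ≤ continuation, so V_0 = 25.0354

$25.04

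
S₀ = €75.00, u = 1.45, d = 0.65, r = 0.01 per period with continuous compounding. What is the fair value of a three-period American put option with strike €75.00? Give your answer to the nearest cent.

Risk-neutral probability p = (e^0.01 − 0.65)/(1.45 − 0.65) = 0.3601/0.8000 = 0.4501
Terminal stock prices: S_uuu = 228.6, S_uud = 102.5, S_udd = 45.95, S_ddd = 20.6
Terminal payoffs (K − S): max(-153.6, 0) = 0, max(-27.5, 0) = 0, max(29.05, 0) = 29.05, max(54.4, 0) = 54.4
Node uu (S = 157.7): continuation = e^(−0.01)·[0.4501·0.0000 + 0.5499·0.0000] = 0.0000; exercise value = 0.0000 ≤ continuation, so V_uu = 0.0000
Node ud (S = 70.69): continuation = e^(−0.01)·[0.4501·0.0000 + 0.5499·29.0531] = 15.8184; exercise value = 4.3125 ≤ continuation, so V_ud = 15.8184
Node dd (S = 31.69): continuation = e^(−0.01)·[0.4501·29.0531 + 0.5499·54.4031] = 42.5662; exercise value = 43.3125 > continuation, so V_dd = 43.3125 (exercise)
Node u (S = 108.8): continuation = e^(−0.01)·[0.4501·0.0000 + 0.5499·15.8184] = 8.6126; exercise value = 0.0000 ≤ continuation, so V_u = 8.6126
Node d (S = 48.75): continuation = e^(−0.01)·[0.4501·15.8184 + 0.5499·43.3125] = 30.6306; exercise value = 26.2500 ≤ continuation, so V_d = 30.6306
Node 0 (S = 75): continuation = e^(−0.01)·[0.4501·8.6126 + 0.5499·30.6306] = 20.5149; exercise value = 0.0000 ≤ continuation, so V_0 = 20.5149

€20.51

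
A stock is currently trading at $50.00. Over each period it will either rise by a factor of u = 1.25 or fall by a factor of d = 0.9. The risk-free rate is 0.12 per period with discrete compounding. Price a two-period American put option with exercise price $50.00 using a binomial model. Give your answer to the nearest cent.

Risk-neutral probability p = (1 + 0.12 − 0.9)/(1.25 − 0.9) = 0.2200/0.3500 = 0.6286
Terminal stock prices: S_uu = 78.12, S_ud = 56.25, S_dd = 40.5
Terminal payoffs (K − S): max(-28.12, 0) = 0, max(-6.25, 0) = 0, max(9.5, 0) = 9.5
Node u (S = 62.5): continuation = 1/1.12·[0.6286·0.0000 + 0.3714·0.0000] = 0.0000; exercise value = 0.0000 ≤ continuation, so V_u = 0.0000
Node d (S = 45): continuation = 1/1.12·[0.6286·0.0000 + 0.3714·9.5000] = 3.1505; exercise value = 5.0000 > continuation, so V_d = 5.0000 (exercise)
Node 0 (S = 50): continuation = 1/1.12·[0.6286·0.0000 + 0.3714·5.0000] = 1.6582; exercise value = 0.0000 ≤ continuation, so V_0 = 1.6582

$1.66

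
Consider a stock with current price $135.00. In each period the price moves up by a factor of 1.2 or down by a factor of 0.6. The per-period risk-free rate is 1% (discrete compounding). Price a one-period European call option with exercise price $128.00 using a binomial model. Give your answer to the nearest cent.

Risk-neutral probability p = (1 + 0.01 − 0.6)/(1.2 − 0.6) = 0.4100/0.6000 = 0.6833
Terminal stock prices: S_u = 162, S_d = 81
Terminal payoffs (S − K): max(34, 0) = 34, max(-47, 0) = 0
Node 0 (S = 135): V_0 = 1/1.01·[0.6833·34.0000 + 0.3167·0.0000] = 23.0033

$23.00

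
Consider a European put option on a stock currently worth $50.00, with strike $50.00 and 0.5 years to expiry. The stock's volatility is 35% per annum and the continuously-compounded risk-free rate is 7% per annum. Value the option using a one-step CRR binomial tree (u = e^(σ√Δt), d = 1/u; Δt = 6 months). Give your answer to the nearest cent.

CRR parameters: u = e^(σ√Δt) = e^(0.35·√0.5) = 1.2808, d = 1/u = 0.7808
Per-period rate: rΔt = 0.07·0.5 = 0.035, so R = e^0.035 = 1.0356
Risk-neutral probability p = (e^0.035 − 0.7808)/(1.2808 − 0.7808) = 0.2549/0.5000 = 0.5097
Terminal stock prices: S_u = 64.04, S_d = 39.04
Terminal payoffs (K − S): max(-14.04, 0) = 0, max(10.96, 0) = 10.96
Node 0 (S = 50): V_0 = e^(−0.035)·[0.5097·0.0000 + 0.4903·10.9620] = 5.1901

$5.19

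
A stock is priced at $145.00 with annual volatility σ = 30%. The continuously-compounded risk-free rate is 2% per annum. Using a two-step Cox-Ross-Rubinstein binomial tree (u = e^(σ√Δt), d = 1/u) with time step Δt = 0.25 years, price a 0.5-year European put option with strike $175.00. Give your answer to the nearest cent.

CRR parameters: u = e^(σ√Δt) = e^(0.3·√0.25) = 1.1618, d = 1/u = 0.8607
Per-period rate: rΔt = 0.02·0.25 = 0.005, so R = e^0.005 = 1.0050
Risk-neutral probability p = (e^0.005 − 0.8607)/(1.1618 − 0.8607) = 0.1443/0.3011 = 0.4792
Terminal stock prices: S_uu = 195.7, S_ud = 145, S_dd = 107.4
Terminal payoffs (K − S): max(-20.73, 0) = 0, max(30, 0) = 30, max(67.58, 0) = 67.58
Node u (S = 168.5): V_u = e^(−0.005)·[0.4792·0.0000 + 0.5208·30.0000] = 15.5456
Node d (S = 124.8): V_d = e^(−0.005)·[0.4792·30.0000 + 0.5208·67.5814] = 49.3245
Node 0 (S = 145): V_0 = e^(−0.005)·[0.4792·15.5456 + 0.5208·49.3245] = 32.9718

$32.97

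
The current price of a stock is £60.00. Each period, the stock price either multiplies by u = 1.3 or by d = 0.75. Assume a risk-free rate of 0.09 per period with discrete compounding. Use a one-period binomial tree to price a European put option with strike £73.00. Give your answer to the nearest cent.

£9.81

Risk-neutral probability p = (1 + 0.09 − 0.75)/(1.3 − 0.75) = 0.3400/0.5500 = 0.6182
Terminal stock prices: S_u = 78, S_d = 45
Terminal payoffs (K − S): max(-5, 0) = 0, max(28, 0) = 28
Node 0 (S = 60): V_0 = 1/1.09·[0.6182·0.0000 + 0.3818·28.0000] = 9.8082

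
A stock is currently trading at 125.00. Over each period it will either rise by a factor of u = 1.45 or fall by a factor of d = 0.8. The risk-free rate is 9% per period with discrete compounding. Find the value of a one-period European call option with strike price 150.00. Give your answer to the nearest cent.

Risk-neutral probability p = (1 + 0.09 − 0.8)/(1.45 − 0.8) = 0.2900/0.6500 = 0.4462
Terminal stock prices: S_u = 181.2, S_d = 100
Terminal payoffs (S − K): max(31.25, 0) = 31.25, max(-50, 0) = 0
Node 0 (S = 125): V_0 = 1/1.09·[0.4462·31.2500 + 0.5538·0.0000] = 12.7911

12.79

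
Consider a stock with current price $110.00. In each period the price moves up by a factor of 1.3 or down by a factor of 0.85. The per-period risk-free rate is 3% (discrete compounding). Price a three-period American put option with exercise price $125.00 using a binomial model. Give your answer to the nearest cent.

Risk-neutral probability p = (1 + 0.03 − 0.85)/(1.3 − 0.85) = 0.1800/0.4500 = 0.4000
Terminal stock prices: S_uuu = 241.7, S_uud = 158, S_udd = 103.3, S_ddd = 67.55
Terminal payoffs (K − S): max(-116.7, 0) = 0, max(-33.02, 0) = 0, max(21.68, 0) = 21.68, max(57.45, 0) = 57.45
Node uu (S = 185.9): continuation = 1/1.03·[0.4000·0.0000 + 0.6000·0.0000] = 0.0000; exercise value = 0.0000 ≤ continuation, so V_uu = 0.0000
Node ud (S = 121.5): continuation = 1/1.03·[0.4000·0.0000 + 0.6000·21.6825] = 12.6306; exercise value = 3.4500 ≤ continuation, so V_ud = 12.6306
Node dd (S = 79.47): continuation = 1/1.03·[0.4000·21.6825 + 0.6000·57.4463] = 41.8842; exercise value = 45.5250 > continuation, so V_dd = 45.5250 (exercise)
Node u (S = 143): continuation = 1/1.03·[0.4000·0.0000 + 0.6000·12.6306] = 7.3576; exercise value = 0.0000 ≤ continuation, so V_u = 7.3576
Node d (S = 93.5): continuation = 1/1.03·[0.4000·12.6306 + 0.6000·45.5250] = 31.4245; exercise value = 31.5000 > continuation, so V_d = 31.5000 (exercise)
Node 0 (S = 110): continuation = 1/1.03·[0.4000·7.3576 + 0.6000·31.5000] = 21.2068; exercise value = 15.0000 ≤ continuation, so V_0 = 21.2068

$21.21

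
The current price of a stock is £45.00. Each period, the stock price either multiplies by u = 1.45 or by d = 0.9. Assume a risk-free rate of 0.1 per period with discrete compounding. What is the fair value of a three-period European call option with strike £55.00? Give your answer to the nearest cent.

£8.69

Risk-neutral probability p = (1 + 0.1 − 0.9)/(1.45 − 0.9) = 0.2000/0.5500 = 0.3636
Terminal stock prices: S_uuu = 137.2, S_uud = 85.15, S_udd = 52.85, S_ddd = 32.81
Terminal payoffs (S − K): max(82.19, 0) = 82.19, max(30.15, 0) = 30.15, max(-2.147, 0) = 0, max(-22.19, 0) = 0
Node uu (S = 94.61): V_uu = 1/1.1·[0.3636·82.1881 + 0.6364·30.1513] = 44.6125
Node ud (S = 58.73): V_ud = 1/1.1·[0.3636·30.1513 + 0.6364·0.0000] = 9.9674
Node dd (S = 36.45): V_dd = 1/1.1·[0.3636·0.0000 + 0.6364·0.0000] = 0.0000
Node u (S = 65.25): V_u = 1/1.1·[0.3636·44.6125 + 0.6364·9.9674] = 20.5142
Node d (S = 40.5): V_d = 1/1.1·[0.3636·9.9674 + 0.6364·0.0000] = 3.2950
Node 0 (S = 45): V_0 = 1/1.1·[0.3636·20.5142 + 0.6364·3.2950] = 8.6877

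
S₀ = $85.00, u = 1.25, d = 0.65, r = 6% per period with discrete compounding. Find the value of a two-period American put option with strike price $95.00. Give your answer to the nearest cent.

Risk-neutral probability p = (1 + 0.06 − 0.65)/(1.25 − 0.65) = 0.4100/0.6000 = 0.6833
Terminal stock prices: S_uu = 132.8, S_ud = 69.06, S_dd = 35.91
Terminal payoffs (K − S): max(-37.81, 0) = 0, max(25.94, 0) = 25.94, max(59.09, 0) = 59.09
Node u (S = 106.2): continuation = 1/1.06·[0.6833·0.0000 + 0.3167·25.9375] = 7.7486; exercise value = 0.0000 ≤ continuation, so V_u = 7.7486
Node d (S = 55.25): continuation = 1/1.06·[0.6833·25.9375 + 0.3167·59.0875] = 34.3726; exercise value = 39.7500 > continuation, so V_d = 39.7500 (exercise)
Node 0 (S = 85): continuation = 1/1.06·[0.6833·7.7486 + 0.3167·39.7500] = 16.8702; exercise value = 10.0000 ≤ continuation, so V_0 = 16.8702

$16.87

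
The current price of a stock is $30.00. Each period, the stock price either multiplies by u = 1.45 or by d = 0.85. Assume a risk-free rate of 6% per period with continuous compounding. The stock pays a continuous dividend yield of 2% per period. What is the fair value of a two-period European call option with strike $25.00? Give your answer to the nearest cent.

$8.02

Per-period risk-free factor R = e^0.06 = 1.0618; dividend-adjusted growth = e^(0.06−0.02) = 1.0408.
Risk-neutral probability p = (1.0408 − 0.85)/(1.45 − 0.85) = 0.1908/0.6000 = 0.3180
Terminal stock prices: S_uu = 63.08, S_ud = 36.98, S_dd = 21.67
Terminal payoffs (S − K): max(38.08, 0) = 38.08, max(11.98, 0) = 11.98, max(-3.325, 0) = 0
Node u (S = 43.5): V_u = e^(−0.06)·[0.3180·38.0750 + 0.6820·11.9750] = 19.0945
Node d (S = 25.5): V_d = e^(−0.06)·[0.3180·11.9750 + 0.6820·0.0000] = 3.5865
Node 0 (S = 30): V_0 = e^(−0.06)·[0.3180·19.0945 + 0.6820·3.5865] = 8.0223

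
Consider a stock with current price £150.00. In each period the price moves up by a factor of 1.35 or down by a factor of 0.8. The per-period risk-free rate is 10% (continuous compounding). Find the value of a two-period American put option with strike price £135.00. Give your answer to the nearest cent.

Risk-neutral probability p = (e^0.1 − 0.8)/(1.35 − 0.8) = 0.3052/0.5500 = 0.5549
Terminal stock prices: S_uu = 273.4, S_ud = 162, S_dd = 96
Terminal payoffs (K − S): max(-138.4, 0) = 0, max(-27, 0) = 0, max(39, 0) = 39
Node u (S = 202.5): continuation = e^(−0.1)·[0.5549·0.0000 + 0.4451·0.0000] = 0.0000; exercise value = 0.0000 ≤ continuation, so V_u = 0.0000
Node d (S = 120): continuation = e^(−0.1)·[0.5549·0.0000 + 0.4451·39.0000] = 15.7085; exercise value = 15.0000 ≤ continuation, so V_d = 15.7085
Node 0 (S = 150): continuation = e^(−0.1)·[0.5549·0.0000 + 0.4451·15.7085] = 6.3271; exercise value = 0.0000 ≤ continuation, so V_0 = 6.3271

£6.33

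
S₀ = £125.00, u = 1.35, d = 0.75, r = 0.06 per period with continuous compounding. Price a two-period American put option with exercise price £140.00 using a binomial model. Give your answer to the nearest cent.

£23.89

Risk-neutral probability p = (e^0.06 − 0.75)/(1.35 − 0.75) = 0.3118/0.6000 = 0.5197
Terminal stock prices: S_uu = 227.8, S_ud = 126.6, S_dd = 70.31
Terminal payoffs (K − S): max(-87.81, 0) = 0, max(13.44, 0) = 13.44, max(69.69, 0) = 69.69
Node u (S = 168.8): continuation = e^(−0.06)·[0.5197·0.0000 + 0.4803·13.4375] = 6.0778; exercise value = 0.0000 ≤ continuation, so V_u = 6.0778
Node d (S = 93.75): continuation = e^(−0.06)·[0.5197·13.4375 + 0.4803·69.6875] = 38.0970; exercise value = 46.2500 > continuation, so V_d = 46.2500 (exercise)
Node 0 (S = 125): continuation = e^(−0.06)·[0.5197·6.0778 + 0.4803·46.2500] = 23.8939; exercise value = 15.0000 ≤ continuation, so V_0 = 23.8939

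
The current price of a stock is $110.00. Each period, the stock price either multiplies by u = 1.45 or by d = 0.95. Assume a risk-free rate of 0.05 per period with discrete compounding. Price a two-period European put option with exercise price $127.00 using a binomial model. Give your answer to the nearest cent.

Risk-neutral probability p = (1 + 0.05 − 0.95)/(1.45 − 0.95) = 0.1000/0.5000 = 0.2000
Terminal stock prices: S_uu = 231.3, S_ud = 151.5, S_dd = 99.27
Terminal payoffs (K − S): max(-104.3, 0) = 0, max(-24.53, 0) = 0, max(27.73, 0) = 27.73
Node u (S = 159.5): V_u = 1/1.05·[0.2000·0.0000 + 0.8000·0.0000] = 0.0000
Node d (S = 104.5): V_d = 1/1.05·[0.2000·0.0000 + 0.8000·27.7250] = 21.1238
Node 0 (S = 110): V_0 = 1/1.05·[0.2000·0.0000 + 0.8000·21.1238] = 16.0943

$16.09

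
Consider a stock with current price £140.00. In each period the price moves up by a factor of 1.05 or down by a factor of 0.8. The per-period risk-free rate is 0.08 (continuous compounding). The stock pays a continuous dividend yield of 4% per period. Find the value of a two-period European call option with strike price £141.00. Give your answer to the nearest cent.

£10.56

Per-period risk-free factor R = e^0.08 = 1.0833; dividend-adjusted growth = e^(0.08−0.04) = 1.0408.
Risk-neutral probability p = (1.0408 − 0.8)/(1.05 − 0.8) = 0.2408/0.2500 = 0.9632
Terminal stock prices: S_uu = 154.3, S_ud = 117.6, S_dd = 89.6
Terminal payoffs (S − K): max(13.35, 0) = 13.35, max(-23.4, 0) = 0, max(-51.4, 0) = 0
Node u (S = 147): V_u = e^(−0.08)·[0.9632·13.3500 + 0.0368·0.0000] = 11.8706
Node d (S = 112): V_d = e^(−0.08)·[0.9632·0.0000 + 0.0368·0.0000] = 0.0000
Node 0 (S = 140): V_0 = e^(−0.08)·[0.9632·11.8706 + 0.0368·0.0000] = 10.5552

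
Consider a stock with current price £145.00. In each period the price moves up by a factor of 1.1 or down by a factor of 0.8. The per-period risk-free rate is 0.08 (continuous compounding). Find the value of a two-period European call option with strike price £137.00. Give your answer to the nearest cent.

£29.22

Risk-neutral probability p = (e^0.08 − 0.8)/(1.1 − 0.8) = 0.2833/0.3000 = 0.9443
Terminal stock prices: S_uu = 175.5, S_ud = 127.6, S_dd = 92.8
Terminal payoffs (S − K): max(38.45, 0) = 38.45, max(-9.4, 0) = 0, max(-44.2, 0) = 0
Node u (S = 159.5): V_u = e^(−0.08)·[0.9443·38.4500 + 0.0557·0.0000] = 33.5165
Node d (S = 116): V_d = e^(−0.08)·[0.9443·0.0000 + 0.0557·0.0000] = 0.0000
Node 0 (S = 145): V_0 = e^(−0.08)·[0.9443·33.5165 + 0.0557·0.0000] = 29.2160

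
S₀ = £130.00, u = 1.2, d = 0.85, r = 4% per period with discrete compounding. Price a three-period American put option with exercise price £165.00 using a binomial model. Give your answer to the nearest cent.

Risk-neutral probability p = (1 + 0.04 − 0.85)/(1.2 − 0.85) = 0.1900/0.3500 = 0.5429
Terminal stock prices: S_uuu = 224.6, S_uud = 159.1, S_udd = 112.7, S_ddd = 79.84
Terminal payoffs (K − S): max(-59.64, 0) = 0, max(5.88, 0) = 5.88, max(52.29, 0) = 52.29, max(85.16, 0) = 85.16
Node uu (S = 187.2): continuation = 1/1.04·[0.5429·0.0000 + 0.4571·5.8800] = 2.5846; exercise value = 0.0000 ≤ continuation, so V_uu = 2.5846
Node ud (S = 132.6): continuation = 1/1.04·[0.5429·5.8800 + 0.4571·52.2900] = 26.0538; exercise value = 32.4000 > continuation, so V_ud = 32.4000 (exercise)
Node dd (S = 93.92): continuation = 1/1.04·[0.5429·52.2900 + 0.4571·85.1638] = 64.7288; exercise value = 71.0750 > continuation, so V_dd = 71.0750 (exercise)
Node u (S = 156): continuation = 1/1.04·[0.5429·2.5846 + 0.4571·32.4000] = 15.5909; exercise value = 9.0000 ≤ continuation, so V_u = 15.5909
Node d (S = 110.5): continuation = 1/1.04·[0.5429·32.4000 + 0.4571·71.0750] = 48.1538; exercise value = 54.5000 > continuation, so V_d = 54.5000 (exercise)
Node 0 (S = 130): continuation = 1/1.04·[0.5429·15.5909 + 0.4571·54.5000] = 32.0941; exercise value = 35.0000 > continuation, so V_0 = 35.0000 (exercise)

£35.00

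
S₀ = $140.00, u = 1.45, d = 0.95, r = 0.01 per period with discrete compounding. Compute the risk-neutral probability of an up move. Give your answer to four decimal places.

p = 0.1200

Risk-neutral probability p = (1 + 0.01 − 0.95)/(1.45 − 0.95) = 0.0600/0.5000 = 0.1200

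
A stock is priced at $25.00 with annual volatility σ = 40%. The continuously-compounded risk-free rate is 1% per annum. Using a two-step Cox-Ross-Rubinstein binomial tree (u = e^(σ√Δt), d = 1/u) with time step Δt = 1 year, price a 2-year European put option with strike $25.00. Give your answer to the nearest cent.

$4.64

CRR parameters: u = e^(σ√Δt) = e^(0.4·√1) = 1.4918, d = 1/u = 0.6703
Per-period rate: rΔt = 0.01·1 = 0.01, so R = e^0.01 = 1.0101
Risk-neutral probability p = (e^0.01 − 0.6703)/(1.4918 − 0.6703) = 0.3397/0.8215 = 0.4135
Terminal stock prices: S_uu = 55.64, S_ud = 25, S_dd = 11.23
Terminal payoffs (K − S): max(-30.64, 0) = 0, max(0, 0) = 0, max(13.77, 0) = 13.77
Node u (S = 37.3): V_u = e^(−0.01)·[0.4135·0.0000 + 0.5865·0.0000] = 0.0000
Node d (S = 16.76): V_d = e^(−0.01)·[0.4135·0.0000 + 0.5865·13.7668] = 7.9932
Node 0 (S = 25): V_0 = e^(−0.01)·[0.4135·0.0000 + 0.5865·7.9932] = 4.6410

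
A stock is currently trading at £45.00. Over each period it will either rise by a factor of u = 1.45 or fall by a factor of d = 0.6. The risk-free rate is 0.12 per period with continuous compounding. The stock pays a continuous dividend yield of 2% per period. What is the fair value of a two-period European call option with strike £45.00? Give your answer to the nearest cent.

Per-period risk-free factor R = e^0.12 = 1.1275; dividend-adjusted growth = e^(0.12−0.02) = 1.1052.
Risk-neutral probability p = (1.1052 − 0.6)/(1.45 − 0.6) = 0.5052/0.8500 = 0.5943
Terminal stock prices: S_uu = 94.61, S_ud = 39.15, S_dd = 16.2
Terminal payoffs (S − K): max(49.61, 0) = 49.61, max(-5.85, 0) = 0, max(-28.8, 0) = 0
Node u (S = 65.25): V_u = e^(−0.12)·[0.5943·49.6125 + 0.4057·0.0000] = 26.1514
Node d (S = 27): V_d = e^(−0.12)·[0.5943·0.0000 + 0.4057·0.0000] = 0.0000
Node 0 (S = 45): V_0 = e^(−0.12)·[0.5943·26.1514 + 0.4057·0.0000] = 13.7848

£13.78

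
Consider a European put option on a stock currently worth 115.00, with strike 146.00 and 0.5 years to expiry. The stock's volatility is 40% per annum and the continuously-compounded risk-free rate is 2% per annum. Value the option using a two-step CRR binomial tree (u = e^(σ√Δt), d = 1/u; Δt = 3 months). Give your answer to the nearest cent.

CRR parameters: u = e^(σ√Δt) = e^(0.4·√0.25) = 1.2214, d = 1/u = 0.8187
Per-period rate: rΔt = 0.02·0.25 = 0.005, so R = e^0.005 = 1.0050
Risk-neutral probability p = (e^0.005 − 0.8187)/(1.2214 − 0.8187) = 0.1863/0.4027 = 0.4626
Terminal stock prices: S_uu = 171.6, S_ud = 115, S_dd = 77.09
Terminal payoffs (K − S): max(-25.56, 0) = 0, max(31, 0) = 31, max(68.91, 0) = 68.91
Node u (S = 140.5): V_u = e^(−0.005)·[0.4626·0.0000 + 0.5374·31.0000] = 16.5759
Node d (S = 94.15): V_d = e^(−0.005)·[0.4626·31.0000 + 0.5374·68.9132] = 51.1178
Node 0 (S = 115): V_0 = e^(−0.005)·[0.4626·16.5759 + 0.5374·51.1178] = 34.9630

34.96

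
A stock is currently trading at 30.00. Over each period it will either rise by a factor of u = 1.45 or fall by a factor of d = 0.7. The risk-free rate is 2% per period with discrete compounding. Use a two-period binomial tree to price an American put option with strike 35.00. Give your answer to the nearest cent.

Risk-neutral probability p = (1 + 0.02 − 0.7)/(1.45 − 0.7) = 0.3200/0.7500 = 0.4267
Terminal stock prices: S_uu = 63.08, S_ud = 30.45, S_dd = 14.7
Terminal payoffs (K − S): max(-28.08, 0) = 0, max(4.55, 0) = 4.55, max(20.3, 0) = 20.3
Node u (S = 43.5): continuation = 1/1.02·[0.4267·0.0000 + 0.5733·4.5500] = 2.5575; exercise value = 0.0000 ≤ continuation, so V_u = 2.5575
Node d (S = 21): continuation = 1/1.02·[0.4267·4.5500 + 0.5733·20.3000] = 13.3137; exercise value = 14.0000 > continuation, so V_d = 14.0000 (exercise)
Node 0 (S = 30): continuation = 1/1.02·[0.4267·2.5575 + 0.5733·14.0000] = 8.9391; exercise value = 5.0000 ≤ continuation, so V_0 = 8.9391

8.94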